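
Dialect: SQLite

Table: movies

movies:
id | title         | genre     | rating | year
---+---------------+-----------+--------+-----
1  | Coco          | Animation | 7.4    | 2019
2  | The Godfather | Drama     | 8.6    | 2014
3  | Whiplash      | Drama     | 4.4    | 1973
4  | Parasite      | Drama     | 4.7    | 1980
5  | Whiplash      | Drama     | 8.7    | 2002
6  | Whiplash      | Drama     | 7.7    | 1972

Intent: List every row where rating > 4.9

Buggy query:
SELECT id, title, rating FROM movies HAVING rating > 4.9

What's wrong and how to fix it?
Bug: This is a non-aggregate query (no GROUP BY, no aggregates), so in SQLite the HAVING clause is invalid here; a row-level condition belongs in WHERE

Fix: Replace HAVING with WHERE since the condition applies to individual rows

Corrected query:
SELECT id, title, rating FROM movies WHERE rating > 4.9

Result:
id | title         | rating
---+---------------+-------
1  | Coco          | 7.4   
2  | The Godfather | 8.6   
5  | Whiplash      | 8.7   
6  | Whiplash      | 7.7   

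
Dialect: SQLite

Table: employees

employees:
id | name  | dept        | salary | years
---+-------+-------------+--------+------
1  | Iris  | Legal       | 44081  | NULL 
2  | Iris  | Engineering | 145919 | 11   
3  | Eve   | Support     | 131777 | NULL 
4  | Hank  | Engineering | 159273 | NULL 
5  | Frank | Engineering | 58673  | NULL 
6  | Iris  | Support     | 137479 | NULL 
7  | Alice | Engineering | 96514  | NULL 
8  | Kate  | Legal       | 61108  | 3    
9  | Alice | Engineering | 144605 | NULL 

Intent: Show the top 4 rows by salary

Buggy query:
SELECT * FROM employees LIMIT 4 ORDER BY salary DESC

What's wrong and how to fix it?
Bug: ORDER BY cannot follow LIMIT; LIMIT is the final clause

Fix: Sort with ORDER BY, then apply LIMIT

Corrected query:
SELECT * FROM employees ORDER BY salary DESC LIMIT 4

Result:
id | name  | dept        | salary | years
---+-------+-------------+--------+------
4  | Hank  | Engineering | 159273 | NULL 
2  | Iris  | Engineering | 145919 | 11   
9  | Alice | Engineering | 144605 | NULL 
6  | Iris  | Support     | 137479 | NULL 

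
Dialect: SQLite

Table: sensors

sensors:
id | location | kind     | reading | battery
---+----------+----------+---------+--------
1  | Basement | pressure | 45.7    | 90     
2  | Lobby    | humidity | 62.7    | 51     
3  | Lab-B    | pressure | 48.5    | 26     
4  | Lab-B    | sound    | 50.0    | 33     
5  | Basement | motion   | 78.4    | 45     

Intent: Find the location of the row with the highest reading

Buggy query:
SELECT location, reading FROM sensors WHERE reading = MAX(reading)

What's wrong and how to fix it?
Bug: WHERE is evaluated per row; an aggregate over the whole table isn't defined there

Fix: Use a subquery: WHERE reading = (SELECT MAX(reading) FROM sensors)

Corrected query:
SELECT location, reading FROM sensors WHERE reading = (SELECT MAX(reading) FROM sensors)

Result:
location | reading
---------+--------
Basement | 78.4   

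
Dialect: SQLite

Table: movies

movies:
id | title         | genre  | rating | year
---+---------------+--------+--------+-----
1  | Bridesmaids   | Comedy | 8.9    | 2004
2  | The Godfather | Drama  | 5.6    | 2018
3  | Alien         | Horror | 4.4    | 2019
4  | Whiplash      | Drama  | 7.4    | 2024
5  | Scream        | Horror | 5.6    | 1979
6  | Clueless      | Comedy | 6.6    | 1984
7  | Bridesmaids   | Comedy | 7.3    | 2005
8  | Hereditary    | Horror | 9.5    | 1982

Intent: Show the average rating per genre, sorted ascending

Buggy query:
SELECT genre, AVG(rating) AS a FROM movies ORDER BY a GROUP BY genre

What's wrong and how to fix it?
Bug: GROUP BY must precede ORDER BY

Fix: Move ORDER BY to the end, after GROUP BY

Corrected query:
SELECT genre, AVG(rating) AS a FROM movies GROUP BY genre ORDER BY a

Result:
genre  | a  
-------+----
Drama  | 6.5
Horror | 6.5
Comedy | 7.6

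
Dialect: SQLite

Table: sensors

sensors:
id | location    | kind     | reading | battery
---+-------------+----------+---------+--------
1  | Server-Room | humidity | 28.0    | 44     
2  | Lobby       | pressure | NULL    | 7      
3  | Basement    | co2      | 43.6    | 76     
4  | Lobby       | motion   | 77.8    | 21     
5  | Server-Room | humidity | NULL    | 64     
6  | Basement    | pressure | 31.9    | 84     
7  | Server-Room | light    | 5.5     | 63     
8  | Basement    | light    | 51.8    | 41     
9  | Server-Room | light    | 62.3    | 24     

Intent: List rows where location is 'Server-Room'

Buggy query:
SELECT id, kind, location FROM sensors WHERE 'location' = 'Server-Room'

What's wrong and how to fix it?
Bug: Single quotes denote string literals in SQL; the column name is being compared as a constant string

Fix: Remove the quotes around the column name (or use double quotes for an identifier)

Corrected query:
SELECT id, kind, location FROM sensors WHERE location = 'Server-Room'

Result:
id | kind     | location   
---+----------+------------
1  | humidity | Server-Room
5  | humidity | Server-Room
7  | light    | Server-Room
9  | light    | Server-Room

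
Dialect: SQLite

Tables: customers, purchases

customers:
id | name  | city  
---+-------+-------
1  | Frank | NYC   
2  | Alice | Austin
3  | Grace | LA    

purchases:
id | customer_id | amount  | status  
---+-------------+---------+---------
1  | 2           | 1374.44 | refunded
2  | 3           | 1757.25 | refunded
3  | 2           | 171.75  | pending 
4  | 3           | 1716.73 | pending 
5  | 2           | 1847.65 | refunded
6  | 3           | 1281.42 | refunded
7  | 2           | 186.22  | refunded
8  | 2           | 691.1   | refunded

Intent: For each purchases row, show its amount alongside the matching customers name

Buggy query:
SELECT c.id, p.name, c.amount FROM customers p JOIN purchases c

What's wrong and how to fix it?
Bug: JOIN with no ON clause produces a cartesian product; every purchases row pairs with every customers row

Fix: Add ON c.customer_id = p.id to the JOIN

Corrected query:
SELECT c.id, p.name, c.amount FROM customers p JOIN purchases c ON c.customer_id = p.id

Result:
id | name  | amount 
---+-------+--------
1  | Alice | 1374.44
2  | Grace | 1757.25
3  | Alice | 171.75 
4  | Grace | 1716.73
5  | Alice | 1847.65
6  | Grace | 1281.42
7  | Alice | 186.22 
8  | Alice | 691.1  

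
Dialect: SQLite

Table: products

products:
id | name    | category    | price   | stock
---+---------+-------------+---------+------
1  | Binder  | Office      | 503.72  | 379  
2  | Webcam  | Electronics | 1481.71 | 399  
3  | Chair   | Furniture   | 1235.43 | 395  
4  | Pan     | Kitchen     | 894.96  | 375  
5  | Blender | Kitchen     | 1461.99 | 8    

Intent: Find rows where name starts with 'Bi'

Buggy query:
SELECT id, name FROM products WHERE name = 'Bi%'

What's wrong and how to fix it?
Bug: '=' compares the literal string including the % character; pattern matching needs LIKE

Fix: Replace '=' with LIKE so 'Bi%' is treated as a pattern

Corrected query:
SELECT id, name FROM products WHERE name LIKE 'Bi%'

Result:
id | name  
---+-------
1  | Binder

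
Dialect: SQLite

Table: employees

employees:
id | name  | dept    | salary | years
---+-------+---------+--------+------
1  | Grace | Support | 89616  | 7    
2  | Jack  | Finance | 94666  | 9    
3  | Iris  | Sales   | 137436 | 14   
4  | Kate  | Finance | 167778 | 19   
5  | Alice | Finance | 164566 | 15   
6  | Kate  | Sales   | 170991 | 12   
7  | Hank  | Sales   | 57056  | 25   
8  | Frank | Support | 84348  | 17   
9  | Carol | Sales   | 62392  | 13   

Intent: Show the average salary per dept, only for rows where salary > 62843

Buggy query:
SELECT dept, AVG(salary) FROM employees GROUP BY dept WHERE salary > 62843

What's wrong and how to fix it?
Bug: Row-level WHERE must come before GROUP BY in the clause order

Fix: Place WHERE between FROM and GROUP BY

Corrected query:
SELECT dept, AVG(salary) FROM employees WHERE salary > 62843 GROUP BY dept

Result:
dept    | AVG(salary)  
--------+--------------
Finance | 142336.666667
Sales   | 154213.5     
Support | 86982        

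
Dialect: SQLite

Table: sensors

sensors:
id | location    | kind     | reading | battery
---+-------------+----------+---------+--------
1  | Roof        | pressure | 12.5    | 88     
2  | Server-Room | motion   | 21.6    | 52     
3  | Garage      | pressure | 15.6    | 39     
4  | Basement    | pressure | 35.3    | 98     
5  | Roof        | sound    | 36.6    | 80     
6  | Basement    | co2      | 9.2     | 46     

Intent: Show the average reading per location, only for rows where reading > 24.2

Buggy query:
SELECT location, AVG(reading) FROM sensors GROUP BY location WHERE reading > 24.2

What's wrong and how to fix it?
Bug: WHERE cannot follow GROUP BY

Fix: Place WHERE between FROM and GROUP BY

Corrected query:
SELECT location, AVG(reading) FROM sensors WHERE reading > 24.2 GROUP BY location

Result:
location | AVG(reading)
---------+-------------
Basement | 35.3        
Roof     | 36.6        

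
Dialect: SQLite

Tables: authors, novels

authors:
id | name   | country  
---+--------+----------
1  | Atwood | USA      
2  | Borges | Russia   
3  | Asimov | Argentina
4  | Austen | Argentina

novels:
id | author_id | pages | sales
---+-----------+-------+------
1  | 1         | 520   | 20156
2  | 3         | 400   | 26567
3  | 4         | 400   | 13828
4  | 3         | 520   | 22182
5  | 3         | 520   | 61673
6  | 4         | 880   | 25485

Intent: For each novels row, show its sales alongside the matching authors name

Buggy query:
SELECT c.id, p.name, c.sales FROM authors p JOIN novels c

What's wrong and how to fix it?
Bug: Missing join condition: each novels row is matched to all authors rows instead of just its own

Fix: Specify the join condition linking the foreign key to the parent id

Corrected query:
SELECT c.id, p.name, c.sales FROM authors p JOIN novels c ON c.author_id = p.id

Result:
id | name   | sales
---+--------+------
1  | Atwood | 20156
2  | Asimov | 26567
3  | Austen | 13828
4  | Asimov | 22182
5  | Asimov | 61673
6  | Austen | 25485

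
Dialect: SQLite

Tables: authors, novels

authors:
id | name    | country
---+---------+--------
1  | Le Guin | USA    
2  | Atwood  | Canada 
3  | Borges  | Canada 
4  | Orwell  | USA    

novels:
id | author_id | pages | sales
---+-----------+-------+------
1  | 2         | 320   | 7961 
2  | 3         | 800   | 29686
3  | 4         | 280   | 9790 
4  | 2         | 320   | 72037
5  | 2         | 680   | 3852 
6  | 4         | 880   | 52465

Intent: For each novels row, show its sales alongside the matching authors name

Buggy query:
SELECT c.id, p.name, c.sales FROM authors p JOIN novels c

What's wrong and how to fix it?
Bug: Missing join condition: each novels row is matched to all authors rows instead of just its own

Fix: Add ON c.author_id = p.id to the JOIN

Corrected query:
SELECT c.id, p.name, c.sales FROM authors p JOIN novels c ON c.author_id = p.id

Result:
id | name   | sales
---+--------+------
1  | Atwood | 7961 
2  | Borges | 29686
3  | Orwell | 9790 
4  | Atwood | 72037
5  | Atwood | 3852 
6  | Orwell | 52465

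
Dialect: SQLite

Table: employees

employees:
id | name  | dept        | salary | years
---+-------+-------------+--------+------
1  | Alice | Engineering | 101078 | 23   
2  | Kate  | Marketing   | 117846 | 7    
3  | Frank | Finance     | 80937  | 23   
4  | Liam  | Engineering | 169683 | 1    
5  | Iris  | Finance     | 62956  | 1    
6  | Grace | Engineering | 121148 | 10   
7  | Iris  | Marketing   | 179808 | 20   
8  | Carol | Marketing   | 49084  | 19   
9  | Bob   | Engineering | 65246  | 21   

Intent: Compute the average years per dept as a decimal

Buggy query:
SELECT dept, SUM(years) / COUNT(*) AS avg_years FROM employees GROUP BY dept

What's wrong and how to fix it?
Bug: Both operands are integers, so '/' performs integer division and truncates

Fix: Cast one side to REAL so the division keeps the fractional part

Corrected query:
SELECT dept, SUM(years) * 1.0 / COUNT(*) AS avg_years FROM employees GROUP BY dept

Result:
dept        | avg_years
------------+----------
Engineering | 13.75    
Finance     | 12       
Marketing   | 15.333333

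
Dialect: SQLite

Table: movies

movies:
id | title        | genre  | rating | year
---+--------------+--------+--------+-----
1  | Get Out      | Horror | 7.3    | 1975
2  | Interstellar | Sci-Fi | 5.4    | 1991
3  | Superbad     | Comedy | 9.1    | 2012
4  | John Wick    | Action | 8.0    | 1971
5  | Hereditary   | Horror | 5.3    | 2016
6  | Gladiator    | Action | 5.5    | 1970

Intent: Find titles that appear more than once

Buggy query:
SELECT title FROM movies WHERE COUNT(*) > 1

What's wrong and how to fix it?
Bug: COUNT(*) is an aggregate and cannot be used in WHERE

Fix: Group first, then use HAVING for the count condition

Corrected query:
SELECT title FROM movies GROUP BY title HAVING COUNT(*) > 1

Result:
(no rows)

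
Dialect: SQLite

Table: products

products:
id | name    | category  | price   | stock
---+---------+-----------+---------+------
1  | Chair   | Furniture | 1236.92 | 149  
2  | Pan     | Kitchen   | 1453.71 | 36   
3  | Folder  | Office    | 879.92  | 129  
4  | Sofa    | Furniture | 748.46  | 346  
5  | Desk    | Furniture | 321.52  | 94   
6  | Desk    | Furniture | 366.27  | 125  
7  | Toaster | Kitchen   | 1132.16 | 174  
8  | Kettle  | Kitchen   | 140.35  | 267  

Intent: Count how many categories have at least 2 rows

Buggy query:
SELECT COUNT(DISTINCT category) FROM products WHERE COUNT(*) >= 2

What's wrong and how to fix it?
Bug: COUNT(*) cannot appear in WHERE; the per-group count doesn't exist yet

Fix: Group first with HAVING COUNT(*) >= 2, then COUNT the resulting groups

Corrected query:
SELECT COUNT(*) FROM (SELECT category FROM products GROUP BY category HAVING COUNT(*) >= 2)

Result:
COUNT(*)
--------
2       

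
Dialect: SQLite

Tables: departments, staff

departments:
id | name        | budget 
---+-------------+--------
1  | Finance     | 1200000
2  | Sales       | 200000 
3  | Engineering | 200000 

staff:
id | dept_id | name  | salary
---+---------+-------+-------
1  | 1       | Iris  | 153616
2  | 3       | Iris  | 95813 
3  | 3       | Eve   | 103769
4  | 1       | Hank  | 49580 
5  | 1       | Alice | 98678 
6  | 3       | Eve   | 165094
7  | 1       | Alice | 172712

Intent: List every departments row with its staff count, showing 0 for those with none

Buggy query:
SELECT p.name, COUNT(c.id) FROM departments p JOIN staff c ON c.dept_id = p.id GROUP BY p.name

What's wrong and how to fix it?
Bug: INNER JOIN drops departments rows that have no matching staff rows

Fix: Switch to LEFT JOIN to retain unmatched parent rows

Corrected query:
SELECT p.name, COUNT(c.id) FROM departments p LEFT JOIN staff c ON c.dept_id = p.id GROUP BY p.name

Result:
name        | COUNT(c.id)
------------+------------
Engineering | 3          
Finance     | 4          
Sales       | 0          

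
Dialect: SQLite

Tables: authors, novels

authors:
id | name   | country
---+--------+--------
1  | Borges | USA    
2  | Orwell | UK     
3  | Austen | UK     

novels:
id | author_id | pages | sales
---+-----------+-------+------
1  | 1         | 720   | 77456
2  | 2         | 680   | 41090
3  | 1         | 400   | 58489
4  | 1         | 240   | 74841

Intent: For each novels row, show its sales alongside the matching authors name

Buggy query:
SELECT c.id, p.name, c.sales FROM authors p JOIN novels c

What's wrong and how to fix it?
Bug: Missing join condition: each novels row is matched to all authors rows instead of just its own

Fix: Specify the join condition linking the foreign key to the parent id

Corrected query:
SELECT c.id, p.name, c.sales FROM authors p JOIN novels c ON c.author_id = p.id

Result:
id | name   | sales
---+--------+------
1  | Borges | 77456
2  | Orwell | 41090
3  | Borges | 58489
4  | Borges | 74841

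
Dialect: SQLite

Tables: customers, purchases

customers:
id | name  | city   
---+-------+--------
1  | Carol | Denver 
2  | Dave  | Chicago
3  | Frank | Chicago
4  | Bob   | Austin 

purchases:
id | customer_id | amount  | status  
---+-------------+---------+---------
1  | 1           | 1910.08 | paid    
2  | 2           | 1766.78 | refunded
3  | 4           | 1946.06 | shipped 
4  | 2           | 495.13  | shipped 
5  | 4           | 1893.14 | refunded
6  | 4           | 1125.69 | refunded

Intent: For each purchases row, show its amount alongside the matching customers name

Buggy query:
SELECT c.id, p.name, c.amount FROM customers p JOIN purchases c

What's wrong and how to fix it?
Bug: Missing join condition: each purchases row is matched to all customers rows instead of just its own

Fix: Specify the join condition linking the foreign key to the parent id

Corrected query:
SELECT c.id, p.name, c.amount FROM customers p JOIN purchases c ON c.customer_id = p.id

Result:
id | name  | amount 
---+-------+--------
1  | Carol | 1910.08
2  | Dave  | 1766.78
3  | Bob   | 1946.06
4  | Dave  | 495.13 
5  | Bob   | 1893.14
6  | Bob   | 1125.69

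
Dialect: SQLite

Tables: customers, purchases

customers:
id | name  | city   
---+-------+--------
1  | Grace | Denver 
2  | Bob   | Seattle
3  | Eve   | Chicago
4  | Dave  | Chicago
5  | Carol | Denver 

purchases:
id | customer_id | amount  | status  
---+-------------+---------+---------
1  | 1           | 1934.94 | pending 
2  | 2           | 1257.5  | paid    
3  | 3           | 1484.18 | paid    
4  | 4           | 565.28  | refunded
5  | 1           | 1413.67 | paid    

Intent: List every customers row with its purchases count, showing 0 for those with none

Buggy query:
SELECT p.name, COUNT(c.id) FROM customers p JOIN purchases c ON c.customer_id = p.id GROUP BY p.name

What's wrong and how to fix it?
Bug: INNER JOIN drops customers rows that have no matching purchases rows

Fix: Switch to LEFT JOIN to retain unmatched parent rows

Corrected query:
SELECT p.name, COUNT(c.id) FROM customers p LEFT JOIN purchases c ON c.customer_id = p.id GROUP BY p.name

Result:
name  | COUNT(c.id)
------+------------
Bob   | 1          
Carol | 0          
Dave  | 1          
Eve   | 1          
Grace | 2          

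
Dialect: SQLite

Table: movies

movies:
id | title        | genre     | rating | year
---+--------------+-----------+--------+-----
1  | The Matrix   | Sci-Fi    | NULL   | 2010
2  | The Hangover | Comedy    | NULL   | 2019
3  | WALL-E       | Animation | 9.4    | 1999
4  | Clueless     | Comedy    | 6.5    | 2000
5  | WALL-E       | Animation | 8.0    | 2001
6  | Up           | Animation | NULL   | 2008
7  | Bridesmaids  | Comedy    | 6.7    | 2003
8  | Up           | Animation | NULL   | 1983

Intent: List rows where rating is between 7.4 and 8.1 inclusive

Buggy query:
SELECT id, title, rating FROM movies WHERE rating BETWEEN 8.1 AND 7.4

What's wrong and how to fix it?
Bug: The bounds are reversed; BETWEEN a AND b requires a <= b to match anything

Fix: Write BETWEEN 7.4 AND 8.1

Corrected query:
SELECT id, title, rating FROM movies WHERE rating BETWEEN 7.4 AND 8.1

Result:
id | title  | rating
---+--------+-------
5  | WALL-E | 8     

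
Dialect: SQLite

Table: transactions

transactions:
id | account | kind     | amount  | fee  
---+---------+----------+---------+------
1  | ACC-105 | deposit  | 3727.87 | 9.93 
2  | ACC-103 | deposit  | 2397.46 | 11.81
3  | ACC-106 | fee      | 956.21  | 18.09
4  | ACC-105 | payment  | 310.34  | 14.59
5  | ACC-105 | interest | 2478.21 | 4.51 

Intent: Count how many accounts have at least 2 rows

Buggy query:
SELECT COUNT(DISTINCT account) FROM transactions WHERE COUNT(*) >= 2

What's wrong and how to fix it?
Bug: COUNT(*) cannot appear in WHERE; the per-group count doesn't exist yet

Fix: Use a subquery that GROUPs and filters with HAVING, then count its rows

Corrected query:
SELECT COUNT(*) FROM (SELECT account FROM transactions GROUP BY account HAVING COUNT(*) >= 2)

Result:
COUNT(*)
--------
1       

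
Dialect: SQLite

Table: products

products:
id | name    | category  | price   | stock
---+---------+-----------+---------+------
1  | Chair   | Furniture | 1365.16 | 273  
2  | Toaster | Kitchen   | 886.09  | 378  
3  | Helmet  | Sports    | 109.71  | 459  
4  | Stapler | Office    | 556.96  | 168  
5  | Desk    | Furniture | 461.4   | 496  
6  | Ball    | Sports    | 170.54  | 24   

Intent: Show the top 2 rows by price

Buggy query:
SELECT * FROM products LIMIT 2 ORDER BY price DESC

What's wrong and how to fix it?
Bug: ORDER BY cannot follow LIMIT; LIMIT is the final clause

Fix: Sort with ORDER BY, then apply LIMIT

Corrected query:
SELECT * FROM products ORDER BY price DESC LIMIT 2

Result:
id | name    | category  | price   | stock
---+---------+-----------+---------+------
1  | Chair   | Furniture | 1365.16 | 273  
2  | Toaster | Kitchen   | 886.09  | 378  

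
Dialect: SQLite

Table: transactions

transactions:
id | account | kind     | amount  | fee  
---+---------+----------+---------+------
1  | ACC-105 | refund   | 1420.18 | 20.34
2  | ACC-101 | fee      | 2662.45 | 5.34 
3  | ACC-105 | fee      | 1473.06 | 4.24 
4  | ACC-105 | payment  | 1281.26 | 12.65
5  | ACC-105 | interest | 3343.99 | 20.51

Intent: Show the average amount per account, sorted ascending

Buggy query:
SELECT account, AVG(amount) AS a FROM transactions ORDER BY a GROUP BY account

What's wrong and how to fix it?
Bug: GROUP BY must precede ORDER BY

Fix: Move ORDER BY to the end, after GROUP BY

Corrected query:
SELECT account, AVG(amount) AS a FROM transactions GROUP BY account ORDER BY a

Result:
account | a        
--------+----------
ACC-105 | 1879.6225
ACC-101 | 2662.45  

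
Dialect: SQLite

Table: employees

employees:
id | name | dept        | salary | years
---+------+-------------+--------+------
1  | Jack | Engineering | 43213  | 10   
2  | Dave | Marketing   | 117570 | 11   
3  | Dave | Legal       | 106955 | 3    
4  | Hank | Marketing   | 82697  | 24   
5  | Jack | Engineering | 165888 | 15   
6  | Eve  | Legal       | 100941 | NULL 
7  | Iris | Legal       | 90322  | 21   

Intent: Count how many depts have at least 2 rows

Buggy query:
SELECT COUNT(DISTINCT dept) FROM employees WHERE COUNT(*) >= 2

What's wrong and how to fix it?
Bug: WHERE filters individual rows, not groups, so a group-level COUNT is invalid there

Fix: Use a subquery that GROUPs and filters with HAVING, then count its rows

Corrected query:
SELECT COUNT(*) FROM (SELECT dept FROM employees GROUP BY dept HAVING COUNT(*) >= 2)

Result:
COUNT(*)
--------
3       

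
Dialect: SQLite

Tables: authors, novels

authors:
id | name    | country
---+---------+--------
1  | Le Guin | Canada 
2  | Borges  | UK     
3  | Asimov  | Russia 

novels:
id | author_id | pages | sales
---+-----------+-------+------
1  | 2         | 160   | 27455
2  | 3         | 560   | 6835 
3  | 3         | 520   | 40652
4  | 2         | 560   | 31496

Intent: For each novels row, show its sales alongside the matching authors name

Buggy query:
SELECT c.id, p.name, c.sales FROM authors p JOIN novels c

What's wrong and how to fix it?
Bug: JOIN with no ON clause produces a cartesian product; every novels row pairs with every authors row

Fix: Add ON c.author_id = p.id to the JOIN

Corrected query:
SELECT c.id, p.name, c.sales FROM authors p JOIN novels c ON c.author_id = p.id

Result:
id | name   | sales
---+--------+------
1  | Borges | 27455
2  | Asimov | 6835 
3  | Asimov | 40652
4  | Borges | 31496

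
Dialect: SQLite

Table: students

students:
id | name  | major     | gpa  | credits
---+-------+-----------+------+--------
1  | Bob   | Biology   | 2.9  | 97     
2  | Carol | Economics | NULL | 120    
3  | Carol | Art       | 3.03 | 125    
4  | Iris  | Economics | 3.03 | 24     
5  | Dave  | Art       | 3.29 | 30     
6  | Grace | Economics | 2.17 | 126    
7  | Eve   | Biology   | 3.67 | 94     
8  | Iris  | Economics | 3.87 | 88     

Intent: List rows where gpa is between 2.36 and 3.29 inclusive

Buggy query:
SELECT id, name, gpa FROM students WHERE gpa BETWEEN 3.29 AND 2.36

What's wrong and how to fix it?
Bug: BETWEEN expects the lower bound first; with 3.29 AND 2.36 the range is empty

Fix: Write BETWEEN 2.36 AND 3.29

Corrected query:
SELECT id, name, gpa FROM students WHERE gpa BETWEEN 2.36 AND 3.29

Result:
id | name  | gpa 
---+-------+-----
1  | Bob   | 2.9 
3  | Carol | 3.03
4  | Iris  | 3.03
5  | Dave  | 3.29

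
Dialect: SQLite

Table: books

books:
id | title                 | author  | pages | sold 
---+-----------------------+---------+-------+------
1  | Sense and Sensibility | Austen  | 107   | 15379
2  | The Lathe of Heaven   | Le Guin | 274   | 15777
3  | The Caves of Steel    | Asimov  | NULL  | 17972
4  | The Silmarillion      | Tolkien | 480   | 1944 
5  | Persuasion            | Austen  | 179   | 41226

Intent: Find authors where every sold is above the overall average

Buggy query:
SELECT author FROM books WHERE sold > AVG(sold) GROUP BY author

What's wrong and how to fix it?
Bug: WHERE evaluates per row before aggregation, so AVG() is unavailable

Fix: Use a subquery for AVG and a HAVING MIN(...) filter so the condition holds for every row in the group

Corrected query:
SELECT author FROM books GROUP BY author HAVING MIN(sold) > (SELECT AVG(sold) FROM books)

Result:
(no rows)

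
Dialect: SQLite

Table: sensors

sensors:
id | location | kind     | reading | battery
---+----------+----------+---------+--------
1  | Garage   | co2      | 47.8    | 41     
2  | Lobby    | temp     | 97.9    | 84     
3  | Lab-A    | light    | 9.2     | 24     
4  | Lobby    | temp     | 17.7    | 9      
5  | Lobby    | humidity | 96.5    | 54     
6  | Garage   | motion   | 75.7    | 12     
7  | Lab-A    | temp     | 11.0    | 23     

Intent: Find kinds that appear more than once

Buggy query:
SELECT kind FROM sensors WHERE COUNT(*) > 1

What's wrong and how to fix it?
Bug: WHERE can't reference COUNT(*); aggregates are computed after WHERE

Fix: GROUP BY kind, then filter groups with HAVING COUNT(*) > 1

Corrected query:
SELECT kind FROM sensors GROUP BY kind HAVING COUNT(*) > 1

Result:
kind
----
temp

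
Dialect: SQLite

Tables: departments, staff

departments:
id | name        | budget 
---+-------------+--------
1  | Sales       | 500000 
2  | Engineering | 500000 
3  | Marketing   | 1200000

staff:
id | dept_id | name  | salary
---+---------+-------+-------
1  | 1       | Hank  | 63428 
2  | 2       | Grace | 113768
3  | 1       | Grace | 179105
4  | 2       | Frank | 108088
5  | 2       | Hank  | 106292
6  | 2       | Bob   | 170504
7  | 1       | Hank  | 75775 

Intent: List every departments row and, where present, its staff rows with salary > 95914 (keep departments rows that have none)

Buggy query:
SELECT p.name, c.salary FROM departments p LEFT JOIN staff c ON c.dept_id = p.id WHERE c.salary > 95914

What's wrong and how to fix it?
Bug: A WHERE condition on the right-hand table after LEFT JOIN drops unmatched parents

Fix: Put 'c.salary > 95914' in the JOIN's ON clause instead of WHERE

Corrected query:
SELECT p.name, c.salary FROM departments p LEFT JOIN staff c ON c.dept_id = p.id AND c.salary > 95914

Result:
name        | salary
------------+-------
Sales       | 179105
Engineering | 106292
Engineering | 108088
Engineering | 113768
Engineering | 170504
Marketing   | NULL  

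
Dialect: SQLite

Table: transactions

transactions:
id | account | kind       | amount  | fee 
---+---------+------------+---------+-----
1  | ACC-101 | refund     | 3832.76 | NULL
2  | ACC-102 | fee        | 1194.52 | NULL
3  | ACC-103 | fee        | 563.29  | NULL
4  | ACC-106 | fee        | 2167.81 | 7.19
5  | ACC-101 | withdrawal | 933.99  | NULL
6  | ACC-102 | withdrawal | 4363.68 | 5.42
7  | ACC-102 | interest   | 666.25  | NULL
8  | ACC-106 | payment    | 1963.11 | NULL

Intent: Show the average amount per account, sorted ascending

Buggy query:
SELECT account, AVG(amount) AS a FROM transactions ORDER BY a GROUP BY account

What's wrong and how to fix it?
Bug: ORDER BY appears before GROUP BY; SQL clause order requires GROUP BY first

Fix: Reorder: SELECT … FROM … GROUP BY … ORDER BY …

Corrected query:
SELECT account, AVG(amount) AS a FROM transactions GROUP BY account ORDER BY a

Result:
account | a          
--------+------------
ACC-103 | 563.29     
ACC-106 | 2065.46    
ACC-102 | 2074.816667
ACC-101 | 2383.375   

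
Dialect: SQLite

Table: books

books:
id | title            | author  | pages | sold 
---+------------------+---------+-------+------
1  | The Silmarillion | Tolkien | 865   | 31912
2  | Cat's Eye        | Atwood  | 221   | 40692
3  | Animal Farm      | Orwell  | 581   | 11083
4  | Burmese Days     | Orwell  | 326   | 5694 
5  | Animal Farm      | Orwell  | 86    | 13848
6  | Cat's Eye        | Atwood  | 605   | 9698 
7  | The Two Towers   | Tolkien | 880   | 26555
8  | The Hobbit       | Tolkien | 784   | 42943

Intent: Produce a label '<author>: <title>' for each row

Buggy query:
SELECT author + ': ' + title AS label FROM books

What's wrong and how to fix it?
Bug: '+' is numeric addition; on text columns SQLite converts them to 0 instead of concatenating

Fix: Use the || operator for string concatenation

Corrected query:
SELECT author || ': ' || title AS label FROM books

Result:
label                    
-------------------------
Tolkien: The Silmarillion
Atwood: Cat's Eye        
Orwell: Animal Farm      
Orwell: Burmese Days     
Orwell: Animal Farm      
Atwood: Cat's Eye        
Tolkien: The Two Towers  
Tolkien: The Hobbit      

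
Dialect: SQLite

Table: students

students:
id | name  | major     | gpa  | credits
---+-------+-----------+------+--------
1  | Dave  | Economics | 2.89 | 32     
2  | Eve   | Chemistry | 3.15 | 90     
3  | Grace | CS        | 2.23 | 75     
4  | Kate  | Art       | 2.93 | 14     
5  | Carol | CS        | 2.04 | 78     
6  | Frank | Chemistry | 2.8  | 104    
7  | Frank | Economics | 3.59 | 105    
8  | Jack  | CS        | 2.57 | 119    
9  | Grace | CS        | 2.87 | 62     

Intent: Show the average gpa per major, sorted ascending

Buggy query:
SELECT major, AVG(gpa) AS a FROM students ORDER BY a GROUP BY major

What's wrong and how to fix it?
Bug: ORDER BY appears before GROUP BY; SQL clause order requires GROUP BY first

Fix: Move ORDER BY to the end, after GROUP BY

Corrected query:
SELECT major, AVG(gpa) AS a FROM students GROUP BY major ORDER BY a

Result:
major     | a     
----------+-------
CS        | 2.4275
Art       | 2.93  
Chemistry | 2.975 
Economics | 3.24  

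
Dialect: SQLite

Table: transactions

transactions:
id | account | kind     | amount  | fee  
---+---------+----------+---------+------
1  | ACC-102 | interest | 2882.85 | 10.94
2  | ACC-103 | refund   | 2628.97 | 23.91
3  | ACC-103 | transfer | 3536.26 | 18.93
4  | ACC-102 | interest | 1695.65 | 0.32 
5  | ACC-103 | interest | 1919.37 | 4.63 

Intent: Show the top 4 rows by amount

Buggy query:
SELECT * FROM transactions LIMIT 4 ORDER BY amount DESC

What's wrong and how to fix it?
Bug: ORDER BY cannot follow LIMIT; LIMIT is the final clause

Fix: Sort with ORDER BY, then apply LIMIT

Corrected query:
SELECT * FROM transactions ORDER BY amount DESC LIMIT 4

Result:
id | account | kind     | amount  | fee  
---+---------+----------+---------+------
3  | ACC-103 | transfer | 3536.26 | 18.93
1  | ACC-102 | interest | 2882.85 | 10.94
2  | ACC-103 | refund   | 2628.97 | 23.91
5  | ACC-103 | interest | 1919.37 | 4.63 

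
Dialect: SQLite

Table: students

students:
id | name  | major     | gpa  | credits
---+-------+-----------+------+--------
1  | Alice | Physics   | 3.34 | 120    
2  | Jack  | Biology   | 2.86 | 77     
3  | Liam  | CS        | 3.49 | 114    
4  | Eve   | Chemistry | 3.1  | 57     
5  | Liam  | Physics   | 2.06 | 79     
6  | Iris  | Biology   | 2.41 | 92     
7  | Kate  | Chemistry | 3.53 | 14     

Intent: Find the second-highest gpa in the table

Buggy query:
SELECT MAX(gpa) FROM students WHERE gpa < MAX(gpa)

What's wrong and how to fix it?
Bug: The inner MAX is an aggregate inside WHERE, which is not allowed

Fix: Compute the overall MAX in a subquery, then take MAX of rows below it

Corrected query:
SELECT MAX(gpa) FROM students WHERE gpa < (SELECT MAX(gpa) FROM students)

Result:
MAX(gpa)
--------
3.49    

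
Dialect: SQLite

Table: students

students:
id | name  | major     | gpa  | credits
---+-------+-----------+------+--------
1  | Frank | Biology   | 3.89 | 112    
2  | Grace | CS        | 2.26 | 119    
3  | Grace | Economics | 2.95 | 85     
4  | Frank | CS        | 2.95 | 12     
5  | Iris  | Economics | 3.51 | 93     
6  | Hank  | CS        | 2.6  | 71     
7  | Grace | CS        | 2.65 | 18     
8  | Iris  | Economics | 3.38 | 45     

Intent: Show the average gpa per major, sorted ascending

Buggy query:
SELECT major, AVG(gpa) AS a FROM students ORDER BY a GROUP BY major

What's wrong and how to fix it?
Bug: ORDER BY appears before GROUP BY; SQL clause order requires GROUP BY first

Fix: Reorder: SELECT … FROM … GROUP BY … ORDER BY …

Corrected query:
SELECT major, AVG(gpa) AS a FROM students GROUP BY major ORDER BY a

Result:
major     | a    
----------+------
CS        | 2.615
Economics | 3.28 
Biology   | 3.89 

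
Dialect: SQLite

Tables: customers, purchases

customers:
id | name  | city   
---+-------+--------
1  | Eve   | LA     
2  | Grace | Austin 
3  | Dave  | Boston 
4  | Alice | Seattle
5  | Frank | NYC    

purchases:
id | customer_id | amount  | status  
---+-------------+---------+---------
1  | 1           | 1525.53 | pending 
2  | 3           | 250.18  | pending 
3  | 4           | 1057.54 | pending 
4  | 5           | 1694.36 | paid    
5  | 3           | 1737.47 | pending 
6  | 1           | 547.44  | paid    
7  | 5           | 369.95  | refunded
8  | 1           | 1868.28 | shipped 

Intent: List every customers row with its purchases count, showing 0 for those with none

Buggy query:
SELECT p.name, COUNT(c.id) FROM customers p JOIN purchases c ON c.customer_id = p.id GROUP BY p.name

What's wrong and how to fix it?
Bug: INNER JOIN drops customers rows that have no matching purchases rows

Fix: Switch to LEFT JOIN to retain unmatched parent rows

Corrected query:
SELECT p.name, COUNT(c.id) FROM customers p LEFT JOIN purchases c ON c.customer_id = p.id GROUP BY p.name

Result:
name  | COUNT(c.id)
------+------------
Alice | 1          
Dave  | 2          
Eve   | 3          
Frank | 2          
Grace | 0          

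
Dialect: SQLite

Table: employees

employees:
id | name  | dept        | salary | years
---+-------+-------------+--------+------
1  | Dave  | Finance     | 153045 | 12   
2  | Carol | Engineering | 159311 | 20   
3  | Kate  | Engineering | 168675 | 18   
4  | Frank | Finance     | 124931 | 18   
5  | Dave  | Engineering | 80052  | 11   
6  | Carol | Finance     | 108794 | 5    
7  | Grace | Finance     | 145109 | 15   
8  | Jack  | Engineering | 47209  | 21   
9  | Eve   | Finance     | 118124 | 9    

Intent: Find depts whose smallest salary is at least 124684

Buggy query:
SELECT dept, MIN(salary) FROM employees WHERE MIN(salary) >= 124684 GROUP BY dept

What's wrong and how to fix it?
Bug: Aggregates like MIN are computed per group after WHERE runs

Fix: Use HAVING for the per-group MIN condition

Corrected query:
SELECT dept, MIN(salary) FROM employees GROUP BY dept HAVING MIN(salary) >= 124684

Result:
(no rows)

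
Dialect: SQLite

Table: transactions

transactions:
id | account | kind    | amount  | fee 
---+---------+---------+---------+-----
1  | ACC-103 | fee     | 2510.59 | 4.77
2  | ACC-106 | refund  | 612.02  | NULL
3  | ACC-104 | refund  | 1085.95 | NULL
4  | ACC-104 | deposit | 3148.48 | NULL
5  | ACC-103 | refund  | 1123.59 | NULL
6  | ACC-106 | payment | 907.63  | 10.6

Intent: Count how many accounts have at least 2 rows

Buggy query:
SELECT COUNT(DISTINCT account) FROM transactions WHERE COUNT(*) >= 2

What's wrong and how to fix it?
Bug: WHERE filters individual rows, not groups, so a group-level COUNT is invalid there

Fix: Group first with HAVING COUNT(*) >= 2, then COUNT the resulting groups

Corrected query:
SELECT COUNT(*) FROM (SELECT account FROM transactions GROUP BY account HAVING COUNT(*) >= 2)

Result:
COUNT(*)
--------
3       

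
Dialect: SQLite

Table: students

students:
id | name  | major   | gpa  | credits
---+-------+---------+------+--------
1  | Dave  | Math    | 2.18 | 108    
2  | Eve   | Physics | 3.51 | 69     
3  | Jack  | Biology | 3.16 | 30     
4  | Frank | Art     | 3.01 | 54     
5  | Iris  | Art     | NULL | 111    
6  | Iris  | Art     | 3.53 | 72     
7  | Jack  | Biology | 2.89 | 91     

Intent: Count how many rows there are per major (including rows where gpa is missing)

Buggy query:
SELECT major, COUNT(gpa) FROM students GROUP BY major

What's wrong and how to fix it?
Bug: COUNT(column) counts non-NULL values only; rows with NULL gpa aren't counted

Fix: Replace COUNT(gpa) with COUNT(*)

Corrected query:
SELECT major, COUNT(*) FROM students GROUP BY major

Result:
major   | COUNT(*)
--------+---------
Art     | 3       
Biology | 2       
Math    | 1       
Physics | 1       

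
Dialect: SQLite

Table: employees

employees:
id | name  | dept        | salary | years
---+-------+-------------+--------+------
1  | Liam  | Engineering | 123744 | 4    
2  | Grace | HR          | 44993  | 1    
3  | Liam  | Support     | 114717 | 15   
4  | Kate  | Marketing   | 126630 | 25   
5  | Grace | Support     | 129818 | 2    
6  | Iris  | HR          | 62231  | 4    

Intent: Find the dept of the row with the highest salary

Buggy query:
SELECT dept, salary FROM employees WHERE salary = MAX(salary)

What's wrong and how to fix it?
Bug: MAX(salary) is an aggregate and cannot be used directly in WHERE

Fix: Wrap MAX in a scalar subquery so WHERE compares against a single value

Corrected query:
SELECT dept, salary FROM employees WHERE salary = (SELECT MAX(salary) FROM employees)

Result:
dept    | salary
--------+-------
Support | 129818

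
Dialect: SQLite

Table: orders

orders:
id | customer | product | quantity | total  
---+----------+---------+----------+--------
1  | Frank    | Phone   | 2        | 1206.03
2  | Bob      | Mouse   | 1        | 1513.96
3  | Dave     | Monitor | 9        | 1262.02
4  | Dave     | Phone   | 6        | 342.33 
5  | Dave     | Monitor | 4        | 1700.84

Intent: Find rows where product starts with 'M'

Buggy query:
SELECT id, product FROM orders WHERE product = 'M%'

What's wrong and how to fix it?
Bug: Wildcards only work with LIKE; '=' treats '%' as a literal character

Fix: Replace '=' with LIKE so 'M%' is treated as a pattern

Corrected query:
SELECT id, product FROM orders WHERE product LIKE 'M%'

Result:
id | product
---+--------
2  | Mouse  
3  | Monitor
5  | Monitor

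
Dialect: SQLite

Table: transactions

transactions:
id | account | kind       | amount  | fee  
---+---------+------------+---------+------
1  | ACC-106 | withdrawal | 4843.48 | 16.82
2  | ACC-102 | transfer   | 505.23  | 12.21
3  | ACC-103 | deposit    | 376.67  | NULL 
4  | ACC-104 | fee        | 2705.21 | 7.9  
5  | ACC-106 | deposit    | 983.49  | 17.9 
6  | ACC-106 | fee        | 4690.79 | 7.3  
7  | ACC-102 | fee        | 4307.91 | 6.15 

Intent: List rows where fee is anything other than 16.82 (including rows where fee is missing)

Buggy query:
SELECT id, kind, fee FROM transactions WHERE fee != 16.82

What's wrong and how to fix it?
Bug: 'fee != 16.82' is unknown when fee is NULL, so NULL rows are silently excluded

Fix: Handle NULL separately with IS NULL alongside the inequality

Corrected query:
SELECT id, kind, fee FROM transactions WHERE fee != 16.82 OR fee IS NULL

Result:
id | kind     | fee  
---+----------+------
2  | transfer | 12.21
3  | deposit  | NULL 
4  | fee      | 7.9  
5  | deposit  | 17.9 
6  | fee      | 7.3  
7  | fee      | 6.15 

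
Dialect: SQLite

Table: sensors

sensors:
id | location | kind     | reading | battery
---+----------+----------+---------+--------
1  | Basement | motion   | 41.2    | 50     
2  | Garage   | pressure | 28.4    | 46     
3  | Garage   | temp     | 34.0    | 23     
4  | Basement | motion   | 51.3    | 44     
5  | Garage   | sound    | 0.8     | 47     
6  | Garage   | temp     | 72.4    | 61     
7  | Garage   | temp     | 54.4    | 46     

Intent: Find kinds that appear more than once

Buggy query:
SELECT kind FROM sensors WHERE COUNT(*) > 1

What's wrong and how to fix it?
Bug: WHERE can't reference COUNT(*); aggregates are computed after WHERE

Fix: Group first, then use HAVING for the count condition

Corrected query:
SELECT kind FROM sensors GROUP BY kind HAVING COUNT(*) > 1

Result:
kind  
------
motion
temp  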